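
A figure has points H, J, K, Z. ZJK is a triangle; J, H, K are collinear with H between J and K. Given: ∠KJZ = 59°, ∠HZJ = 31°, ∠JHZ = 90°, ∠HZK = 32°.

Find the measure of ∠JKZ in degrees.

∠JKZ = 58°

1. ∠KHZ = 90°  [linear pair at H on JK]
2. ∠HKZ = 58°  [△ZHK]
3. ∠JKZ = 58°  [H on ray KJ]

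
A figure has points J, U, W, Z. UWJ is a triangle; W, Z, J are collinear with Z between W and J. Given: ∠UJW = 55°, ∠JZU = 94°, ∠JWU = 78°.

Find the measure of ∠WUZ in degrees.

∠WUZ = 16°

1. ∠UZW = 86°  [linear pair at Z on WJ]
2. ∠UWZ = 78°  [Z on ray WJ]
3. ∠WUZ = 16°  [△UWZ]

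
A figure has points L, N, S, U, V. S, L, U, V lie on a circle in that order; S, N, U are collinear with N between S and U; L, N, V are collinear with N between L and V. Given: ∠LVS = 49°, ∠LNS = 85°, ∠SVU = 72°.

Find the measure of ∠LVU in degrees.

∠LVU = 23°

1. ∠LUS = 49°  [same arc SL]
2. ∠SLU = 108°  [cyclic SLUV, opposite ∠L+∠V]
3. ∠LSU = 23°  [△SLU]
4. ∠LVU = 23°  [same arc LU]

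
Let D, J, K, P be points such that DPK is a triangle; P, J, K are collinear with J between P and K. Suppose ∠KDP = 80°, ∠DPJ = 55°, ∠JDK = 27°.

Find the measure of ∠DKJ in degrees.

∠DKJ = 45°

1. ∠DPK = 55°  [J on ray PK]
2. ∠DKP = 45°  [△DPK]
3. ∠DKJ = 45°  [J on ray KP]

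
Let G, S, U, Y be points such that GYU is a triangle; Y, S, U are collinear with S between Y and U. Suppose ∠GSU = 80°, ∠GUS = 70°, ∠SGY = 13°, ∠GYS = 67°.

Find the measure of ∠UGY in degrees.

1. ∠GUY = 70°  [S on ray UY]
2. ∠GYU = 67°  [S on ray YU]
3. ∠UGY = 43°  [△GYU]

∠UGY = 43°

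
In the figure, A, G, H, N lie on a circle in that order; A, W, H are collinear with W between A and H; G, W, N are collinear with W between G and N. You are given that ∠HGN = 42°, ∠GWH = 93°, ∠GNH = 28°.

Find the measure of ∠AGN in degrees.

∠AGN = 65°

1. ∠AWG = 87°  [linear pair at W on AH]
2. ∠GAH = 28°  [same arc GH]
3. ∠AGN = 65°  [△AWG]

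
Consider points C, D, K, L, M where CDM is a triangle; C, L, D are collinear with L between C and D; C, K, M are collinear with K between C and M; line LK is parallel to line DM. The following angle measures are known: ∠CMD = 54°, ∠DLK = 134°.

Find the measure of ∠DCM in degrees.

1. ∠CKL = 54°  [LK∥DM, corresponding at K]
2. ∠CLK = 46°  [linear pair at L on CD]
3. ∠KCL = 80°  [△CLK]
4. ∠DCM = 80°  [L on CD, K on CM]

∠DCM = 80°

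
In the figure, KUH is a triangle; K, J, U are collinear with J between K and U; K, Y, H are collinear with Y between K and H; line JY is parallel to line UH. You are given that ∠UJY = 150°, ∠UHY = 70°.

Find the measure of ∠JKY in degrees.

∠JKY = 80°

1. ∠KJY = 30°  [linear pair at J on KU]
2. ∠KHU = 70°  [Y on ray HK]
3. ∠HUK = 30°  [JY∥UH, corresponding at J]
4. ∠HKU = 80°  [△KUH]
5. ∠JKY = 80°  [J on KU, Y on KH]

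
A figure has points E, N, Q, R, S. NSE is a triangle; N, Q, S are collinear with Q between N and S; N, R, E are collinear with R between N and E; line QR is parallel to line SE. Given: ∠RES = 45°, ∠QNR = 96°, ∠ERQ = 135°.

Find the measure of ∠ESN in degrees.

1. ∠NES = 45°  [R on ray EN]
2. ∠ENS = 96°  [Q on NS, R on NE]
3. ∠ESN = 39°  [△NSE]

∠ESN = 39°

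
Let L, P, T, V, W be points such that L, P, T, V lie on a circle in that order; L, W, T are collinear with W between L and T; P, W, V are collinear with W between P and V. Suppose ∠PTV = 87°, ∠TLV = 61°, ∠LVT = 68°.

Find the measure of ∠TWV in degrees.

∠TWV = 97°

1. ∠TPV = 61°  [same arc TV]
2. ∠LTV = 51°  [△LTV]
3. ∠PVT = 32°  [△PTV]
4. ∠TWV = 97°  [△TWV]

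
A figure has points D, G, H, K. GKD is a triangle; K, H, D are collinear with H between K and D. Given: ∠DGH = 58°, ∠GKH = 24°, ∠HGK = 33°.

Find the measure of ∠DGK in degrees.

1. ∠GHK = 123°  [△GKH]
2. ∠DKG = 24°  [H on ray KD]
3. ∠DHG = 57°  [linear pair at H on KD]
4. ∠GDH = 65°  [△GHD]
5. ∠GDK = 65°  [H on ray DK]
6. ∠DGK = 91°  [△GKD]

∠DGK = 91°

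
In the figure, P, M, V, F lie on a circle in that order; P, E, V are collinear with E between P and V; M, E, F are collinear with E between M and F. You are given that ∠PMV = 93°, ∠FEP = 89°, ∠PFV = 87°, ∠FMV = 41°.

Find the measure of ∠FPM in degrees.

1. ∠MEV = 89°  [vertical angles at E]
2. ∠FPV = 41°  [same arc VF]
3. ∠MVP = 50°  [△MEV]
4. ∠MEP = 91°  [linear pair at E on PV]
5. ∠MFP = 50°  [△PEF]
6. ∠MPV = 37°  [△PMV]
7. ∠FMP = 52°  [△PEM]
8. ∠FPM = 78°  [△PMF]

∠FPM = 78°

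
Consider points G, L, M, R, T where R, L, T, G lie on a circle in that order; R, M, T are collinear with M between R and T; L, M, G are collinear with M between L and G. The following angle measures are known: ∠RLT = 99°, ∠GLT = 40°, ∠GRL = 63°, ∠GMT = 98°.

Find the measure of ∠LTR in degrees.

1. ∠GRT = 40°  [same arc TG]
2. ∠GMR = 82°  [linear pair at M on RT]
3. ∠LGR = 58°  [△RMG]
4. ∠LTR = 58°  [same arc RL]

∠LTR = 58°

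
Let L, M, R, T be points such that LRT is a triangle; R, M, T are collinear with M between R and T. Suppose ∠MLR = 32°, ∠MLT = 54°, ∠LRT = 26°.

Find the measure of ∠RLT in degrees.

∠RLT = 86°

1. ∠LRM = 26°  [M on ray RT]
2. ∠LMR = 122°  [△LRM]
3. ∠LMT = 58°  [linear pair at M on RT]
4. ∠LTM = 68°  [△LMT]
5. ∠LTR = 68°  [M on ray TR]
6. ∠RLT = 86°  [△LRT]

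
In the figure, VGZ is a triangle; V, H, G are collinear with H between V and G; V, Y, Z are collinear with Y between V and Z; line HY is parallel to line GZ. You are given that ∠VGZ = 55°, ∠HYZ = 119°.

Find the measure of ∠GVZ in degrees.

∠GVZ = 64°

1. ∠VHY = 55°  [HY∥GZ, corresponding at H]
2. ∠HYV = 61°  [linear pair at Y on VZ]
3. ∠HVY = 64°  [△VHY]
4. ∠GVZ = 64°  [H on VG, Y on VZ]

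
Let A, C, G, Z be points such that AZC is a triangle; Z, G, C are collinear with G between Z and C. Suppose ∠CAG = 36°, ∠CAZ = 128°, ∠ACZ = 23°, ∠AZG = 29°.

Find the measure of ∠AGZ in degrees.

∠AGZ = 59°

1. ∠ACG = 23°  [G on ray CZ]
2. ∠AGC = 121°  [△AGC]
3. ∠AGZ = 59°  [linear pair at G on ZC]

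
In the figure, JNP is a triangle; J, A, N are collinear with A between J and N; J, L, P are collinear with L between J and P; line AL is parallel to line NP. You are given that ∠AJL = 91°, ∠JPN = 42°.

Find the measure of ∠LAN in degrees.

∠LAN = 133°

1. ∠NJP = 91°  [A on JN, L on JP]
2. ∠JNP = 47°  [△JNP]
3. ∠JAL = 47°  [AL∥NP, corresponding at A]
4. ∠LAN = 133°  [linear pair at A on JN]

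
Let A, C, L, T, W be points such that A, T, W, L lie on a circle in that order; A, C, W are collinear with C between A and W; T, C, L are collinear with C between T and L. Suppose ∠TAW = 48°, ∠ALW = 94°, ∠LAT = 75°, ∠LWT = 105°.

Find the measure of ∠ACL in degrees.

∠ACL = 107°

1. ∠TLW = 48°  [same arc TW]
2. ∠ATW = 86°  [cyclic ATWL, opposite ∠T+∠L]
3. ∠LTW = 27°  [△TWL]
4. ∠AWT = 46°  [△ATW]
5. ∠LAW = 27°  [same arc WL]
6. ∠ALT = 46°  [same arc AT]
7. ∠ACL = 107°  [△ACL]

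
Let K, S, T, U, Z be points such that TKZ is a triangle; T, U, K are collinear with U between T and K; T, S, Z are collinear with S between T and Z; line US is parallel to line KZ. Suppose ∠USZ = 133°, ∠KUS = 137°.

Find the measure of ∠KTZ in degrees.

∠KTZ = 90°

1. ∠TSU = 47°  [linear pair at S on TZ]
2. ∠SUT = 43°  [linear pair at U on TK]
3. ∠STU = 90°  [△TUS]
4. ∠KTZ = 90°  [U on TK, S on TZ]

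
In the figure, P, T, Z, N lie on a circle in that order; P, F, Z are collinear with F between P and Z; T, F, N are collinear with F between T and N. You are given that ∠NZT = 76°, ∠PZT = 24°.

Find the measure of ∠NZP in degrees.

∠NZP = 52°

1. ∠NPT = 104°  [cyclic PTZN, opposite ∠P+∠Z]
2. ∠PNT = 24°  [same arc PT]
3. ∠NTP = 52°  [△PTN]
4. ∠NZP = 52°  [same arc PN]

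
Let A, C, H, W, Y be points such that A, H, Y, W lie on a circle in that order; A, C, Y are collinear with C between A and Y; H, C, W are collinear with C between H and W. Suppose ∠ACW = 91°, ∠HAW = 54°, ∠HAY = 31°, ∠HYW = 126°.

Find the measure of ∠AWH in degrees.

∠AWH = 66°

1. ∠HCY = 91°  [vertical angles at C]
2. ∠HWY = 31°  [same arc HY]
3. ∠WHY = 23°  [△HYW]
4. ∠AYH = 66°  [△HCY]
5. ∠AWH = 66°  [same arc AH]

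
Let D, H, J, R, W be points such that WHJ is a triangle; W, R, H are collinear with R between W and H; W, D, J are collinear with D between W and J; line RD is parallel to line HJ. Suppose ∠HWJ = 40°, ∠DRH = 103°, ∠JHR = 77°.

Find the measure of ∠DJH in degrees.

1. ∠JHW = 77°  [R on ray HW]
2. ∠HJW = 63°  [△WHJ]
3. ∠DJH = 63°  [D on ray JW]

∠DJH = 63°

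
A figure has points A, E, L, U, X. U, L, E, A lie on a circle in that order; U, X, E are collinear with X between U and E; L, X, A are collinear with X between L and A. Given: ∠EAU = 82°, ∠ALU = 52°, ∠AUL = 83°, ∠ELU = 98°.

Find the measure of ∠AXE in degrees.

∠AXE = 91°

1. ∠AEU = 52°  [same arc UA]
2. ∠LAU = 45°  [△ULA]
3. ∠AUE = 46°  [△UEA]
4. ∠AXU = 89°  [△UXA]
5. ∠AXE = 91°  [linear pair at X on UE]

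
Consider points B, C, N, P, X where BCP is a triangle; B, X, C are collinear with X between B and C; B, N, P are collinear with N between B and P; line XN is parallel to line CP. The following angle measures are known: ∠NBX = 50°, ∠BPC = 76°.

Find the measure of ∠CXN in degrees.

∠CXN = 126°

1. ∠CBP = 50°  [X on BC, N on BP]
2. ∠BCP = 54°  [△BCP]
3. ∠BXN = 54°  [XN∥CP, corresponding at X]
4. ∠CXN = 126°  [linear pair at X on BC]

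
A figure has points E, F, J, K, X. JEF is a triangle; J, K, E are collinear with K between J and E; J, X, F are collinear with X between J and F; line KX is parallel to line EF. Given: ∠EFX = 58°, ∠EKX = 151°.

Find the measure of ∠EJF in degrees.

∠EJF = 93°

1. ∠EFJ = 58°  [X on ray FJ]
2. ∠JKX = 29°  [linear pair at K on JE]
3. ∠JXK = 58°  [KX∥EF, corresponding at X]
4. ∠KJX = 93°  [△JKX]
5. ∠EJF = 93°  [K on JE, X on JF]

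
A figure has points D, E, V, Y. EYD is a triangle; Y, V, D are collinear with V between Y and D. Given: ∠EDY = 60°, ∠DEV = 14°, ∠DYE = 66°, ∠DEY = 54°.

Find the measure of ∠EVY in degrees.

1. ∠EDV = 60°  [V on ray DY]
2. ∠DVE = 106°  [△EVD]
3. ∠EVY = 74°  [linear pair at V on YD]

∠EVY = 74°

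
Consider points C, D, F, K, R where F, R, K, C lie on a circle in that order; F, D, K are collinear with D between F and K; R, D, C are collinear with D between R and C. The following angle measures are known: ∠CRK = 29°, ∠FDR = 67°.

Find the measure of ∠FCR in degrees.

1. ∠CFK = 29°  [same arc KC]
2. ∠CDK = 67°  [vertical angles at D]
3. ∠CDF = 113°  [linear pair at D on FK]
4. ∠FCR = 38°  [△FDC]

∠FCR = 38°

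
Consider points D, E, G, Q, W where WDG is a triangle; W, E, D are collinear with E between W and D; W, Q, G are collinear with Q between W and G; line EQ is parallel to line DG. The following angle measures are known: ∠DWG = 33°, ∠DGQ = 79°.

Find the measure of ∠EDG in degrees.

1. ∠DGW = 79°  [Q on ray GW]
2. ∠GDW = 68°  [△WDG]
3. ∠EDG = 68°  [E on ray DW]

∠EDG = 68°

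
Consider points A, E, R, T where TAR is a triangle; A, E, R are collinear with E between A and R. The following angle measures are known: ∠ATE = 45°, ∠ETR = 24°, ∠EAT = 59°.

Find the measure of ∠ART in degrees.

∠ART = 52°

1. ∠AET = 76°  [△TAE]
2. ∠RET = 104°  [linear pair at E on AR]
3. ∠ERT = 52°  [△TER]
4. ∠ART = 52°  [E on ray RA]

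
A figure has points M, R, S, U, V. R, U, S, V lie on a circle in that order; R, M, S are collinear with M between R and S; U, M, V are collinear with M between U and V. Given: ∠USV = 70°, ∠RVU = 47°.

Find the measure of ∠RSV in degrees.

1. ∠URV = 110°  [cyclic RUSV, opposite ∠R+∠S]
2. ∠RUV = 23°  [△RUV]
3. ∠RSV = 23°  [same arc RV]

∠RSV = 23°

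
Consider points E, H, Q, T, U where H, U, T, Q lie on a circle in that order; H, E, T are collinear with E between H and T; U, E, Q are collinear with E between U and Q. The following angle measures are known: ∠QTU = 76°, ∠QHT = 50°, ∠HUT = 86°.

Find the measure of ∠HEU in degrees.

1. ∠QUT = 50°  [same arc TQ]
2. ∠HQT = 94°  [cyclic HUTQ, opposite ∠U+∠Q]
3. ∠TQU = 54°  [△UTQ]
4. ∠HTQ = 36°  [△HTQ]
5. ∠THU = 54°  [same arc UT]
6. ∠HUQ = 36°  [same arc HQ]
7. ∠HEU = 90°  [△HEU]

∠HEU = 90°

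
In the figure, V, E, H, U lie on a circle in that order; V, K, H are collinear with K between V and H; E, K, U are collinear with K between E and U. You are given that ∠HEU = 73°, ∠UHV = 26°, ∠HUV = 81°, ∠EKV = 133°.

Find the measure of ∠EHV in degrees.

∠EHV = 60°

1. ∠UEV = 26°  [same arc VU]
2. ∠HEV = 99°  [cyclic VEHU, opposite ∠E+∠U]
3. ∠EVH = 21°  [△VKE]
4. ∠EHV = 60°  [△VEH]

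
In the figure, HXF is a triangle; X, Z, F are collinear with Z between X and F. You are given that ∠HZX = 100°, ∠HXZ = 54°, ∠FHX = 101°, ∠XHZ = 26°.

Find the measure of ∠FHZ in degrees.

∠FHZ = 75°

1. ∠FZH = 80°  [linear pair at Z on XF]
2. ∠FXH = 54°  [Z on ray XF]
3. ∠HFX = 25°  [△HXF]
4. ∠HFZ = 25°  [Z on ray FX]
5. ∠FHZ = 75°  [△HZF]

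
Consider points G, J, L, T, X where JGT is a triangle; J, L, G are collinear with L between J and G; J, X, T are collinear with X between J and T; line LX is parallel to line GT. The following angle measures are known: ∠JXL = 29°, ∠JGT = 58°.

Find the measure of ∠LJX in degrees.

1. ∠GTJ = 29°  [LX∥GT, corresponding at X]
2. ∠GJT = 93°  [△JGT]
3. ∠LJX = 93°  [L on JG, X on JT]

∠LJX = 93°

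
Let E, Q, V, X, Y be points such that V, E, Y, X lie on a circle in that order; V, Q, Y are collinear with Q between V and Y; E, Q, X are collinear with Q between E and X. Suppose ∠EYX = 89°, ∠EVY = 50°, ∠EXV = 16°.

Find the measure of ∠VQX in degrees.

1. ∠EXY = 50°  [same arc EY]
2. ∠EYV = 16°  [same arc VE]
3. ∠XEY = 41°  [△EYX]
4. ∠EQY = 123°  [△EQY]
5. ∠VQX = 123°  [vertical angles at Q]

∠VQX = 123°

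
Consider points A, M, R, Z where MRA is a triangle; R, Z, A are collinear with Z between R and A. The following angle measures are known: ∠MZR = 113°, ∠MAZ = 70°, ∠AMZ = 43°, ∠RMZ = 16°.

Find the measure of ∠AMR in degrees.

1. ∠MRZ = 51°  [△MRZ]
2. ∠MAR = 70°  [Z on ray AR]
3. ∠ARM = 51°  [Z on ray RA]
4. ∠AMR = 59°  [△MRA]

∠AMR = 59°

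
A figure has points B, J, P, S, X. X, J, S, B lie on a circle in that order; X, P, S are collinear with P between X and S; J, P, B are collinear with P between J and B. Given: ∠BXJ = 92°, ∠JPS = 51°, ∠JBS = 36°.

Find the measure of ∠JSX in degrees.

∠JSX = 73°

1. ∠BSJ = 88°  [cyclic XJSB, opposite ∠X+∠S]
2. ∠BJS = 56°  [△JSB]
3. ∠JSX = 73°  [△JPS]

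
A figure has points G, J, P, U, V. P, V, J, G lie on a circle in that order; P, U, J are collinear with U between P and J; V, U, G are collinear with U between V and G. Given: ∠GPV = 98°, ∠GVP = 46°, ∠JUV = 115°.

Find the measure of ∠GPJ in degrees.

1. ∠PGV = 36°  [△PVG]
2. ∠GUP = 115°  [vertical angles at U]
3. ∠GPJ = 29°  [△PUG]

∠GPJ = 29°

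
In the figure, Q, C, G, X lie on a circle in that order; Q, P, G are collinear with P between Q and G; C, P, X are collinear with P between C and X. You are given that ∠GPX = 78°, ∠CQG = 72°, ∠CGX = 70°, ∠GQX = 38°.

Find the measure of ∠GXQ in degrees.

1. ∠CXG = 72°  [same arc CG]
2. ∠QGX = 30°  [△GPX]
3. ∠GXQ = 112°  [△QGX]

∠GXQ = 112°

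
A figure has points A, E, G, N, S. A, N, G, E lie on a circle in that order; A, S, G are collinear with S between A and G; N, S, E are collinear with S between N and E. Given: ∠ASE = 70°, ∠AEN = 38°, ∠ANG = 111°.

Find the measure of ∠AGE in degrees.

∠AGE = 39°

1. ∠EAG = 72°  [△ASE]
2. ∠AEG = 69°  [cyclic ANGE, opposite ∠N+∠E]
3. ∠AGE = 39°  [△AGE]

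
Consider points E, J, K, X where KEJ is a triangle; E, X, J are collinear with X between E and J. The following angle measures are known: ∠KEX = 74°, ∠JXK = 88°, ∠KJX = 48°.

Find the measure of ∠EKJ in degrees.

1. ∠JEK = 74°  [X on ray EJ]
2. ∠EJK = 48°  [X on ray JE]
3. ∠EKJ = 58°  [△KEJ]

∠EKJ = 58°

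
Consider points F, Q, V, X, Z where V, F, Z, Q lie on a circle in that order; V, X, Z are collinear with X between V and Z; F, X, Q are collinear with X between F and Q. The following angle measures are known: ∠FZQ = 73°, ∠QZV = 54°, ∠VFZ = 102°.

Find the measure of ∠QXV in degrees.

1. ∠FVQ = 107°  [cyclic VFZQ, opposite ∠V+∠Z]
2. ∠QFV = 54°  [same arc VQ]
3. ∠VQZ = 78°  [cyclic VFZQ, opposite ∠F+∠Q]
4. ∠FQV = 19°  [△VFQ]
5. ∠QVZ = 48°  [△VZQ]
6. ∠QXV = 113°  [△VXQ]

∠QXV = 113°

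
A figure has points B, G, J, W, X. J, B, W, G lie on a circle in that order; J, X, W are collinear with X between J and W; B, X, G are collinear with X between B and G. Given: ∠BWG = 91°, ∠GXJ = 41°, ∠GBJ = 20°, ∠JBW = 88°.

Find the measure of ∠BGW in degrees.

∠BGW = 21°

1. ∠GXW = 139°  [linear pair at X on JW]
2. ∠GWJ = 20°  [same arc JG]
3. ∠BGW = 21°  [△WXG]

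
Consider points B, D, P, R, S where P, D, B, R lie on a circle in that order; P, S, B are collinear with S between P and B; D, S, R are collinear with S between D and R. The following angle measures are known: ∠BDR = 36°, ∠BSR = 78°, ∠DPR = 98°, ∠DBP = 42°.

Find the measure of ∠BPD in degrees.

1. ∠DBR = 82°  [cyclic PDBR, opposite ∠P+∠B]
2. ∠BRD = 62°  [△DBR]
3. ∠BPD = 62°  [same arc DB]

∠BPD = 62°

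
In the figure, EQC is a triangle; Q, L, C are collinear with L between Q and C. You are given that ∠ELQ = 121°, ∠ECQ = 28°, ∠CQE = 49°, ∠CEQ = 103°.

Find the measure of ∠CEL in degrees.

1. ∠CLE = 59°  [linear pair at L on QC]
2. ∠ECL = 28°  [L on ray CQ]
3. ∠CEL = 93°  [△ELC]

∠CEL = 93°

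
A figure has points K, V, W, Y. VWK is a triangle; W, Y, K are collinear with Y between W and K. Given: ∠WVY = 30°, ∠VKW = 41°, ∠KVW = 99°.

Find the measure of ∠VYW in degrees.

1. ∠KWV = 40°  [△VWK]
2. ∠VWY = 40°  [Y on ray WK]
3. ∠VYW = 110°  [△VWY]

∠VYW = 110°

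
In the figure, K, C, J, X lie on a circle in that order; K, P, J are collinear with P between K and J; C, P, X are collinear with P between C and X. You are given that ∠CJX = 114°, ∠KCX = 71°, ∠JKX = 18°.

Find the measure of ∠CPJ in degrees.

∠CPJ = 119°

1. ∠CKX = 66°  [cyclic KCJX, opposite ∠K+∠J]
2. ∠CXK = 43°  [△KCX]
3. ∠JCX = 18°  [same arc JX]
4. ∠CJK = 43°  [same arc KC]
5. ∠CPJ = 119°  [△CPJ]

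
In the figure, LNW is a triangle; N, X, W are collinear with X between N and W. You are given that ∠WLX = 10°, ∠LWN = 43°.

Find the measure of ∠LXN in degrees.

1. ∠LWX = 43°  [X on ray WN]
2. ∠LXW = 127°  [△LXW]
3. ∠LXN = 53°  [linear pair at X on NW]

∠LXN = 53°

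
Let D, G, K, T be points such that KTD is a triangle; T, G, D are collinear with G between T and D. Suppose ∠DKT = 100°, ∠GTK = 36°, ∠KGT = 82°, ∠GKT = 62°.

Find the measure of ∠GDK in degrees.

∠GDK = 44°

1. ∠DTK = 36°  [G on ray TD]
2. ∠KDT = 44°  [△KTD]
3. ∠GDK = 44°  [G on ray DT]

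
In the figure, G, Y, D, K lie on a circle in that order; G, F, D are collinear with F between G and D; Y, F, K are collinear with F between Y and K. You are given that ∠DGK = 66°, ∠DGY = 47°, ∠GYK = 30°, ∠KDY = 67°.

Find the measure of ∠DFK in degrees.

1. ∠DKY = 47°  [same arc YD]
2. ∠GDK = 30°  [same arc GK]
3. ∠DFK = 103°  [△DFK]

∠DFK = 103°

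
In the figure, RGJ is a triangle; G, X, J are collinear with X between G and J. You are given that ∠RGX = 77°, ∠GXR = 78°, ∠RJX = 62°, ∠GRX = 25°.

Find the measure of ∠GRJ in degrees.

1. ∠JGR = 77°  [X on ray GJ]
2. ∠GJR = 62°  [X on ray JG]
3. ∠GRJ = 41°  [△RGJ]

∠GRJ = 41°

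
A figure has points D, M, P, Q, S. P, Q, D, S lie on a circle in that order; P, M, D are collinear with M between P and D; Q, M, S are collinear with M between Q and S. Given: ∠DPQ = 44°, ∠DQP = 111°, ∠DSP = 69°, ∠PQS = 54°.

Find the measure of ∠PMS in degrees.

∠PMS = 98°

1. ∠DSQ = 44°  [same arc QD]
2. ∠PDS = 54°  [same arc PS]
3. ∠DMS = 82°  [△DMS]
4. ∠PMS = 98°  [linear pair at M on PD]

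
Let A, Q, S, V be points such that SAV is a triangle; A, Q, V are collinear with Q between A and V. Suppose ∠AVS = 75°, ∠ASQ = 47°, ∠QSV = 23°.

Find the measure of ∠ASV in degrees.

1. ∠QVS = 75°  [Q on ray VA]
2. ∠SQV = 82°  [△SQV]
3. ∠AQS = 98°  [linear pair at Q on AV]
4. ∠QAS = 35°  [△SAQ]
5. ∠SAV = 35°  [Q on ray AV]
6. ∠ASV = 70°  [△SAV]

∠ASV = 70°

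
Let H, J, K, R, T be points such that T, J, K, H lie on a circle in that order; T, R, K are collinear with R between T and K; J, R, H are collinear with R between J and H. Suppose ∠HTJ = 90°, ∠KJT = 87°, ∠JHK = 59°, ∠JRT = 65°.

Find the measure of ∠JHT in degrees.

∠JHT = 34°

1. ∠JTK = 59°  [same arc JK]
2. ∠HJT = 56°  [△TRJ]
3. ∠JHT = 34°  [△TJH]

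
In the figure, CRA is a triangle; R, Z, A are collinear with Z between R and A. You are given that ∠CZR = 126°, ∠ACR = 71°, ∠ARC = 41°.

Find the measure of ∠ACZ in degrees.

∠ACZ = 58°

1. ∠AZC = 54°  [linear pair at Z on RA]
2. ∠CAR = 68°  [△CRA]
3. ∠CAZ = 68°  [Z on ray AR]
4. ∠ACZ = 58°  [△CZA]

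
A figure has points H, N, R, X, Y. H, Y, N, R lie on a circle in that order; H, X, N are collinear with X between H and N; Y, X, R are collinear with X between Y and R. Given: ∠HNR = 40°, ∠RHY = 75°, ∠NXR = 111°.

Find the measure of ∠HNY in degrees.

1. ∠HYR = 40°  [same arc HR]
2. ∠HRY = 65°  [△HYR]
3. ∠HNY = 65°  [same arc HY]

∠HNY = 65°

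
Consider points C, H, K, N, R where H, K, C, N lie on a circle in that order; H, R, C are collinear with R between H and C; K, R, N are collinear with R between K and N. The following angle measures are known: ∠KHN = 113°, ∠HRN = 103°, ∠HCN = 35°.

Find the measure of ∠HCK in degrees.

∠HCK = 32°

1. ∠KCN = 67°  [cyclic HKCN, opposite ∠H+∠C]
2. ∠CRK = 103°  [vertical angles at R]
3. ∠CRN = 77°  [linear pair at R on HC]
4. ∠CNK = 68°  [△CRN]
5. ∠CKN = 45°  [△KCN]
6. ∠HCK = 32°  [△KRC]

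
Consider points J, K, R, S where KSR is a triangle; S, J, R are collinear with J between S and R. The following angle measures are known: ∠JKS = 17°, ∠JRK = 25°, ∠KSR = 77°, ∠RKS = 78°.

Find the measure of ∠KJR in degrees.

1. ∠JSK = 77°  [J on ray SR]
2. ∠KJS = 86°  [△KSJ]
3. ∠KJR = 94°  [linear pair at J on SR]

∠KJR = 94°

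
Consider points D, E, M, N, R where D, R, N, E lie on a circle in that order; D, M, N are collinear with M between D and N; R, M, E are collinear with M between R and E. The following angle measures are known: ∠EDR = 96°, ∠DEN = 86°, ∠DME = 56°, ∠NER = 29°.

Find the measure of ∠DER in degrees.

∠DER = 57°

1. ∠DRN = 94°  [cyclic DRNE, opposite ∠R+∠E]
2. ∠NDR = 29°  [same arc RN]
3. ∠DNR = 57°  [△DRN]
4. ∠DER = 57°  [same arc DR]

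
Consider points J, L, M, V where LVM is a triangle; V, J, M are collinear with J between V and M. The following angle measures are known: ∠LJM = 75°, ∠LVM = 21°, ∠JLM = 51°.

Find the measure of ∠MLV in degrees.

1. ∠JML = 54°  [△LJM]
2. ∠LMV = 54°  [J on ray MV]
3. ∠MLV = 105°  [△LVM]

∠MLV = 105°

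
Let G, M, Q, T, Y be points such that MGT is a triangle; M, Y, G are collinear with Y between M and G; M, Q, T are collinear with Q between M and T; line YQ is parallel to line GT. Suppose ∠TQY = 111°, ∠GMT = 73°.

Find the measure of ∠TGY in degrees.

∠TGY = 38°

1. ∠MQY = 69°  [linear pair at Q on MT]
2. ∠QMY = 73°  [Y on MG, Q on MT]
3. ∠MYQ = 38°  [△MYQ]
4. ∠GYQ = 142°  [linear pair at Y on MG]
5. ∠TGY = 38°  [YQ∥GT, co-interior at G–Y]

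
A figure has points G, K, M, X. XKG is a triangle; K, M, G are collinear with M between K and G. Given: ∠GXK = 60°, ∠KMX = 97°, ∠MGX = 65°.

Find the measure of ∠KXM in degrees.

1. ∠KGX = 65°  [M on ray GK]
2. ∠GKX = 55°  [△XKG]
3. ∠MKX = 55°  [M on ray KG]
4. ∠KXM = 28°  [△XKM]

∠KXM = 28°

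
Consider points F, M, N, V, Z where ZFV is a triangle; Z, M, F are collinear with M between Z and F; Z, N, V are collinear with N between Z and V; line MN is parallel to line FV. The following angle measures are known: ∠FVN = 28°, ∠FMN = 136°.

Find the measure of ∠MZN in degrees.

1. ∠FVZ = 28°  [N on ray VZ]
2. ∠NMZ = 44°  [linear pair at M on ZF]
3. ∠MNZ = 28°  [MN∥FV, corresponding at N]
4. ∠MZN = 108°  [△ZMN]

∠MZN = 108°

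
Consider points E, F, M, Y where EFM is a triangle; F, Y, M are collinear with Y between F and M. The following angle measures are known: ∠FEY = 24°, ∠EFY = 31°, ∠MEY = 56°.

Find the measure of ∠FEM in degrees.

∠FEM = 80°

1. ∠EYF = 125°  [△EFY]
2. ∠EFM = 31°  [Y on ray FM]
3. ∠EYM = 55°  [linear pair at Y on FM]
4. ∠EMY = 69°  [△EYM]
5. ∠EMF = 69°  [Y on ray MF]
6. ∠FEM = 80°  [△EFM]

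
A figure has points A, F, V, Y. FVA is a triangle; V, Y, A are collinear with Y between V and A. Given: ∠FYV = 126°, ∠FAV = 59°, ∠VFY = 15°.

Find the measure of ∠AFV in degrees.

∠AFV = 82°

1. ∠FVY = 39°  [△FVY]
2. ∠AVF = 39°  [Y on ray VA]
3. ∠AFV = 82°  [△FVA]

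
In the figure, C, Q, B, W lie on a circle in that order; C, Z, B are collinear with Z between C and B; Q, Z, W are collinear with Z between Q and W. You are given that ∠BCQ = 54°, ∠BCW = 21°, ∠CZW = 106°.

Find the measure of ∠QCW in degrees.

∠QCW = 75°

1. ∠BWQ = 54°  [same arc QB]
2. ∠BQW = 21°  [same arc BW]
3. ∠QBW = 105°  [△QBW]
4. ∠QCW = 75°  [cyclic CQBW, opposite ∠C+∠B]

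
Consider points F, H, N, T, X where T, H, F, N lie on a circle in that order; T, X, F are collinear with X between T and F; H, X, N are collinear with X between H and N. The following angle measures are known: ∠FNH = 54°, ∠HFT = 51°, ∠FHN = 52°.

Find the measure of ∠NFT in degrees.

1. ∠FTH = 54°  [same arc HF]
2. ∠FHT = 75°  [△THF]
3. ∠FTN = 52°  [same arc FN]
4. ∠FNT = 105°  [cyclic THFN, opposite ∠H+∠N]
5. ∠NFT = 23°  [△TFN]

∠NFT = 23°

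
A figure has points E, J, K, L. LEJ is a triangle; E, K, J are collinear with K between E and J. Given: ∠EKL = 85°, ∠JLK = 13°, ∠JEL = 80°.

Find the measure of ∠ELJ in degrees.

1. ∠JKL = 95°  [linear pair at K on EJ]
2. ∠KJL = 72°  [△LKJ]
3. ∠EJL = 72°  [K on ray JE]
4. ∠ELJ = 28°  [△LEJ]

∠ELJ = 28°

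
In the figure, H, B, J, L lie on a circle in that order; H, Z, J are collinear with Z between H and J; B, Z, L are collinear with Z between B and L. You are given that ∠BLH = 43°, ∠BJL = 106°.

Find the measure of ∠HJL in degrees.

1. ∠BHL = 74°  [cyclic HBJL, opposite ∠H+∠J]
2. ∠HBL = 63°  [△HBL]
3. ∠HJL = 63°  [same arc HL]

∠HJL = 63°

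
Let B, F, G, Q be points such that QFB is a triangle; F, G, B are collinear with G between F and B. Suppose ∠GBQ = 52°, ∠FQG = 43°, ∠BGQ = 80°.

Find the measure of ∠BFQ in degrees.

1. ∠FGQ = 100°  [linear pair at G on FB]
2. ∠GFQ = 37°  [△QFG]
3. ∠BFQ = 37°  [G on ray FB]

∠BFQ = 37°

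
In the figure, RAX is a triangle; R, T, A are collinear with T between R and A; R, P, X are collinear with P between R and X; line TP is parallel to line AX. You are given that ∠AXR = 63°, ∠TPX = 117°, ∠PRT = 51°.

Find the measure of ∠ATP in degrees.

∠ATP = 114°

1. ∠RPT = 63°  [TP∥AX, corresponding at P]
2. ∠PTR = 66°  [△RTP]
3. ∠ATP = 114°  [linear pair at T on RA]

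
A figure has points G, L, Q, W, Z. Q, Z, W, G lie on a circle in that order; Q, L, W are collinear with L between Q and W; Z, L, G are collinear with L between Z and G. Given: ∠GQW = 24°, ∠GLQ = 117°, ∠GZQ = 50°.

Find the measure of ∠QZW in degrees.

∠QZW = 74°

1. ∠GWQ = 50°  [same arc QG]
2. ∠QGW = 106°  [△QWG]
3. ∠QZW = 74°  [cyclic QZWG, opposite ∠Z+∠G]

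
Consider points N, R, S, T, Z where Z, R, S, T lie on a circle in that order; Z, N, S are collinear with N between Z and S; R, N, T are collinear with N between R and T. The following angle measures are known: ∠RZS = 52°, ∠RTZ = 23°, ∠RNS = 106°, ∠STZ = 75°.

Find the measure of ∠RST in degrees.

∠RST = 77°

1. ∠RTS = 52°  [same arc RS]
2. ∠RSZ = 23°  [same arc ZR]
3. ∠SRT = 51°  [△RNS]
4. ∠RST = 77°  [△RST]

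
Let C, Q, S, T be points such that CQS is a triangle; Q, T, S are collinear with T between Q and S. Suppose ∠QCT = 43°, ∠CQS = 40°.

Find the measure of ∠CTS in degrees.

∠CTS = 83°

1. ∠CQT = 40°  [T on ray QS]
2. ∠CTQ = 97°  [△CQT]
3. ∠CTS = 83°  [linear pair at T on QS]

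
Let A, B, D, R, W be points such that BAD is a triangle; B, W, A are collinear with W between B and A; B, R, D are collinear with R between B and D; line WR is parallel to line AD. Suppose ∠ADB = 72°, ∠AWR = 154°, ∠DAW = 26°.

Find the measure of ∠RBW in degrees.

∠RBW = 82°

1. ∠BRW = 72°  [WR∥AD, corresponding at R]
2. ∠BWR = 26°  [linear pair at W on BA]
3. ∠RBW = 82°  [△BWR]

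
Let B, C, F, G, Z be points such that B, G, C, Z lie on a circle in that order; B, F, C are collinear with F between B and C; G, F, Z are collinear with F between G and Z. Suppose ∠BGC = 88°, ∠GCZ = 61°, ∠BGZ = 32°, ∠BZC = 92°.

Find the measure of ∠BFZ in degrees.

∠BFZ = 95°

1. ∠GBZ = 119°  [cyclic BGCZ, opposite ∠B+∠C]
2. ∠BCZ = 32°  [same arc BZ]
3. ∠BZG = 29°  [△BGZ]
4. ∠CBZ = 56°  [△BCZ]
5. ∠BFZ = 95°  [△BFZ]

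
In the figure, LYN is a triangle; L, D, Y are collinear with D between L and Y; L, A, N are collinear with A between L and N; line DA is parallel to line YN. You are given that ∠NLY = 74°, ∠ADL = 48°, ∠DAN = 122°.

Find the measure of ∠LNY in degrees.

1. ∠ALD = 74°  [D on LY, A on LN]
2. ∠DAL = 58°  [△LDA]
3. ∠LNY = 58°  [DA∥YN, corresponding at A]

∠LNY = 58°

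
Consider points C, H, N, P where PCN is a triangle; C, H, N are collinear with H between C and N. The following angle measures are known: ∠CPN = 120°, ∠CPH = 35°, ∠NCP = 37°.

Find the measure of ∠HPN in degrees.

∠HPN = 85°

1. ∠CNP = 23°  [△PCN]
2. ∠HCP = 37°  [H on ray CN]
3. ∠HNP = 23°  [H on ray NC]
4. ∠CHP = 108°  [△PCH]
5. ∠NHP = 72°  [linear pair at H on CN]
6. ∠HPN = 85°  [△PHN]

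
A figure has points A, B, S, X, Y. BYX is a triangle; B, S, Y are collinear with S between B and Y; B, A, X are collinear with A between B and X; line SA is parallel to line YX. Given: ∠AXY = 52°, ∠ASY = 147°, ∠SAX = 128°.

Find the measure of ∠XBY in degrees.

∠XBY = 95°

1. ∠ASB = 33°  [linear pair at S on BY]
2. ∠BAS = 52°  [linear pair at A on BX]
3. ∠ABS = 95°  [△BSA]
4. ∠XBY = 95°  [S on BY, A on BX]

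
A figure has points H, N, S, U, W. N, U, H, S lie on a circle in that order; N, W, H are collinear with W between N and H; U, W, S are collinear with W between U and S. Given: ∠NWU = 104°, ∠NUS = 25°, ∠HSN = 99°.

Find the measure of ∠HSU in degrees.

∠HSU = 51°

1. ∠HWS = 104°  [vertical angles at W]
2. ∠NHS = 25°  [same arc NS]
3. ∠HSU = 51°  [△HWS]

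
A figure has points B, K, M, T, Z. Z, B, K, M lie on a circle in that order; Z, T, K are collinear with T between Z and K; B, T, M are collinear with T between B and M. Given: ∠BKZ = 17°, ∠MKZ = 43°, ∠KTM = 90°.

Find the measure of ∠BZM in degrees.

∠BZM = 120°

1. ∠BMZ = 17°  [same arc ZB]
2. ∠MBZ = 43°  [same arc ZM]
3. ∠BZM = 120°  [△ZBM]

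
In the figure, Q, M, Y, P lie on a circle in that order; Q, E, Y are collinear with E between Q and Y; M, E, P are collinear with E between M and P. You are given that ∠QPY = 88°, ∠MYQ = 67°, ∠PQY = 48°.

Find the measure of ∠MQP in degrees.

∠MQP = 69°

1. ∠PYQ = 44°  [△QYP]
2. ∠MPQ = 67°  [same arc QM]
3. ∠PMQ = 44°  [same arc QP]
4. ∠MQP = 69°  [△QMP]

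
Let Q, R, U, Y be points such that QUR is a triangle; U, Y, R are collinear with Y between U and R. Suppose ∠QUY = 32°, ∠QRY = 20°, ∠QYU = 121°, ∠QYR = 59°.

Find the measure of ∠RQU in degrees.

1. ∠QUR = 32°  [Y on ray UR]
2. ∠QRU = 20°  [Y on ray RU]
3. ∠RQU = 128°  [△QUR]

∠RQU = 128°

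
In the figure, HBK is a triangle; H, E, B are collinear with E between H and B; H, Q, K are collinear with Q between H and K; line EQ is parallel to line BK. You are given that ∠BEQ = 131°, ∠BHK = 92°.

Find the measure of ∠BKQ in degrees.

∠BKQ = 39°

1. ∠HEQ = 49°  [linear pair at E on HB]
2. ∠EHQ = 92°  [E on HB, Q on HK]
3. ∠EQH = 39°  [△HEQ]
4. ∠EQK = 141°  [linear pair at Q on HK]
5. ∠BKQ = 39°  [EQ∥BK, co-interior at K–Q]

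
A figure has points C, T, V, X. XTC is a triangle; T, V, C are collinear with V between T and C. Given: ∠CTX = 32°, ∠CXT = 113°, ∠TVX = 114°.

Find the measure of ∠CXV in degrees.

1. ∠TCX = 35°  [△XTC]
2. ∠CVX = 66°  [linear pair at V on TC]
3. ∠VCX = 35°  [V on ray CT]
4. ∠CXV = 79°  [△XVC]

∠CXV = 79°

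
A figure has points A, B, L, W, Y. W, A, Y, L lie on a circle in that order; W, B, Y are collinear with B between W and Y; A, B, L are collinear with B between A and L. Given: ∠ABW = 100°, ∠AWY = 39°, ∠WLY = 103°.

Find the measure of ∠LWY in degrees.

1. ∠LBY = 100°  [vertical angles at B]
2. ∠ALY = 39°  [same arc AY]
3. ∠LYW = 41°  [△YBL]
4. ∠LWY = 36°  [△WYL]

∠LWY = 36°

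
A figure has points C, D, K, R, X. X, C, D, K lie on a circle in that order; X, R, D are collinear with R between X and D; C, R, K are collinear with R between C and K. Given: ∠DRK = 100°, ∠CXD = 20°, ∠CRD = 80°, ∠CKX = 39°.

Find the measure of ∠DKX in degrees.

1. ∠KRX = 80°  [linear pair at R on XD]
2. ∠CKD = 20°  [same arc CD]
3. ∠DXK = 61°  [△XRK]
4. ∠KDX = 60°  [△DRK]
5. ∠DKX = 59°  [△XDK]

∠DKX = 59°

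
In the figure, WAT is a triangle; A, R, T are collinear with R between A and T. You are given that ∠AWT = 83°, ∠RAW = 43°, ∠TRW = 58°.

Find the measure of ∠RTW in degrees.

∠RTW = 54°

1. ∠TAW = 43°  [R on ray AT]
2. ∠ATW = 54°  [△WAT]
3. ∠RTW = 54°  [R on ray TA]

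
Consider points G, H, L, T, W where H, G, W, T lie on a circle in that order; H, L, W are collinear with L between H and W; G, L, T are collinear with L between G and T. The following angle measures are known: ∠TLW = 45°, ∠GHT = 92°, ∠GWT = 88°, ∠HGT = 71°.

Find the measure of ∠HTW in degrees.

∠HTW = 81°

1. ∠HLT = 135°  [linear pair at L on HW]
2. ∠GTH = 17°  [△HGT]
3. ∠HWT = 71°  [same arc HT]
4. ∠THW = 28°  [△HLT]
5. ∠HTW = 81°  [△HWT]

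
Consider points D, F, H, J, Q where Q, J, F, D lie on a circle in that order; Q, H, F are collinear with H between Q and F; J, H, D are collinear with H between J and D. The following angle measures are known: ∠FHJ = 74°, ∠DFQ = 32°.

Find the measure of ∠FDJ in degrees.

1. ∠DHQ = 74°  [vertical angles at H]
2. ∠DHF = 106°  [linear pair at H on QF]
3. ∠FDJ = 42°  [△FHD]

∠FDJ = 42°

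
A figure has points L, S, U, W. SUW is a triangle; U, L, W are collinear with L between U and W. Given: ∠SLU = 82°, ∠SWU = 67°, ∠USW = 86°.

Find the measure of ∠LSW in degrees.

∠LSW = 15°

1. ∠SLW = 98°  [linear pair at L on UW]
2. ∠LWS = 67°  [L on ray WU]
3. ∠LSW = 15°  [△SLW]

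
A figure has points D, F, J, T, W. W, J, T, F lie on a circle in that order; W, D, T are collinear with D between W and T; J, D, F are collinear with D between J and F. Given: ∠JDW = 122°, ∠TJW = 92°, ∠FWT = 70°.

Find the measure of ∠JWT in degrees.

∠JWT = 36°

1. ∠FDT = 122°  [vertical angles at D]
2. ∠TFW = 88°  [cyclic WJTF, opposite ∠J+∠F]
3. ∠FTW = 22°  [△WTF]
4. ∠JFT = 36°  [△TDF]
5. ∠JWT = 36°  [same arc JT]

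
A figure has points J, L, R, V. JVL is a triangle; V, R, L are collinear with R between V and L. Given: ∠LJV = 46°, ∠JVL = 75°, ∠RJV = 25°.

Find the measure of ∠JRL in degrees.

∠JRL = 100°

1. ∠JVR = 75°  [R on ray VL]
2. ∠JRV = 80°  [△JVR]
3. ∠JRL = 100°  [linear pair at R on VL]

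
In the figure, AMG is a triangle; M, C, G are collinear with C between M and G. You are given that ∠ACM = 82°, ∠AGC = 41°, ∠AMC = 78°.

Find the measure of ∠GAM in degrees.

∠GAM = 61°

1. ∠AGM = 41°  [C on ray GM]
2. ∠AMG = 78°  [C on ray MG]
3. ∠GAM = 61°  [△AMG]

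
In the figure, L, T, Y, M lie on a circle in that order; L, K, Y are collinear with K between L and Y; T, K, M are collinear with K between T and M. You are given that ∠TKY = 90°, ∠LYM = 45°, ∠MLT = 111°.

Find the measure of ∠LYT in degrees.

1. ∠LTM = 45°  [same arc LM]
2. ∠LMT = 24°  [△LTM]
3. ∠LYT = 24°  [same arc LT]

∠LYT = 24°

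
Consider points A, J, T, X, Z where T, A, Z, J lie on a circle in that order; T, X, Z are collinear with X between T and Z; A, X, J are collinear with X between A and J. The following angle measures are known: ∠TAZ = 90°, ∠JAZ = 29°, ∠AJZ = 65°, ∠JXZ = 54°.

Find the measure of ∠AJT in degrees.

∠AJT = 25°

1. ∠JTZ = 29°  [same arc ZJ]
2. ∠JXT = 126°  [linear pair at X on TZ]
3. ∠AJT = 25°  [△TXJ]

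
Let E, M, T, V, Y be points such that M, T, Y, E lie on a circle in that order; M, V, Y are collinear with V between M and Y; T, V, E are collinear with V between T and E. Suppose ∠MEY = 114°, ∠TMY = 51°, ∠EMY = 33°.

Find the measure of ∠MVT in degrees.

∠MVT = 96°

1. ∠EYM = 33°  [△MYE]
2. ∠ETM = 33°  [same arc ME]
3. ∠MVT = 96°  [△MVT]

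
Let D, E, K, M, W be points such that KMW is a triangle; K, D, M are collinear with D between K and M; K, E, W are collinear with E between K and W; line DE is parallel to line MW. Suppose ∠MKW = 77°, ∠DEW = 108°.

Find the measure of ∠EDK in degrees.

1. ∠DKE = 77°  [D on KM, E on KW]
2. ∠DEK = 72°  [linear pair at E on KW]
3. ∠EDK = 31°  [△KDE]

∠EDK = 31°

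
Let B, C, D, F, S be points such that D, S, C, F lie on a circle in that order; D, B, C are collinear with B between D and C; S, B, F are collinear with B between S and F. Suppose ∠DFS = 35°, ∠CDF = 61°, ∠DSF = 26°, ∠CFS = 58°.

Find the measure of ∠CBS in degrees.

1. ∠DCS = 35°  [same arc DS]
2. ∠CSF = 61°  [same arc CF]
3. ∠CBS = 84°  [△SBC]

∠CBS = 84°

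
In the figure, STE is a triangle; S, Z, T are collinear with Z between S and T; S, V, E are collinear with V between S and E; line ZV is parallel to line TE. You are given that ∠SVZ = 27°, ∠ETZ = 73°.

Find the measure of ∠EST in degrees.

∠EST = 80°

1. ∠SET = 27°  [ZV∥TE, corresponding at V]
2. ∠ETS = 73°  [Z on ray TS]
3. ∠EST = 80°  [△STE]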